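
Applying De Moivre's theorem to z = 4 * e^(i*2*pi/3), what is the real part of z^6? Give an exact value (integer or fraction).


Step 1: By De Moivre's theorem, z^6 = 4^6 * e^(i*6*2*pi/3) = 4096 * (cos(4*pi) + i*sin(4*pi))
Step 2: |z|^6 = 4^6 = 4096
Step 3: Reduce the angle mod 2*pi: 4*pi - 4*pi = 0
Step 4: cos(0) = 1
Step 5: Re(z^6) = 4096 * 1 = 4096

4096


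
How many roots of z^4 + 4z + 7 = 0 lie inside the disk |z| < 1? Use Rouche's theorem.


Step 1: On |z| = 1 the three terms have sizes |z^4| = 1^4 = 1, |4z| = 4*1 = 4, |7| = 7
Step 2: The dominant term is g(z) = 7; let h(z) = z^4 + 4z so f = g + h
Step 3: On |z| = 1: |g| = 7 and |h| <= 1 + 4 = 5
Step 4: Since 7 > 5, |h| < |g| on |z| = 1, so by Rouche f has the same number of zeros as g inside |z| < 1
Step 5: g(z) = 7 is a nonzero constant with no zeros inside |z| < 1. Answer = 0

0


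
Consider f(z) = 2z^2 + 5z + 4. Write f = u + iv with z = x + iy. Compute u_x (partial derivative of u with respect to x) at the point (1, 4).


Step 1: f(z) = 2(x+iy)^2 + 5(x+iy) + 4
Step 2: u = 2(x^2 - y^2) + 5x + 4
Step 3: u_x = 4x + 5
Step 4: At (1, 4): u_x = 4 + 5 = 9

9


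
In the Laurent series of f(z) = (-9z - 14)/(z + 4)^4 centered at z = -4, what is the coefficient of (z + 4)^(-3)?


Step 1: Write the numerator in powers of (z + 4): -9z - 14 = -9(z + 4) + (-9*(-4) - 14) = -9(z + 4) + 22
Step 2: Divide by (z + 4)^4: f(z) = 22(z + 4)^(-4) - 9(z + 4)^(-3)
Step 3: This finite sum is the Laurent series of f about z = -4.
Step 4: Coefficient of (z + 4)^(-3) = coefficient of (z + 4) in the re-centred numerator = -9

-9


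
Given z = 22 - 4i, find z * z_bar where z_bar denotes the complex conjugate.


Step 1: conj(z) = 22 + 4i
Step 2: z * conj(z) = 22^2 + (-4)^2
Step 3: = 484 + 16 = 500

500


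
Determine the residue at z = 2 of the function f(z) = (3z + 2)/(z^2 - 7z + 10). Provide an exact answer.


Step 1: Q(z) = z^2 - 7z + 10 = (z - 2)(z - 5)
Step 2: Q'(z) = 2z - 7
Step 3: Q'(2) = -3, P(2) = 8
Step 4: Res = P(2)/Q'(2) = 8/(-3) = -8/3

-8/3


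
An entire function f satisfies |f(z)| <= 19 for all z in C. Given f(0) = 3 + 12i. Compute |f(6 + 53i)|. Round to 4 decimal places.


Step 1: By Liouville's theorem, a bounded entire function is constant.
Step 2: f(z) = f(0) = 3 + 12i for all z.
Step 3: |f(w)| = |3 + 12i| = sqrt(9 + 144)
Step 4: = 12.3693

12.3693


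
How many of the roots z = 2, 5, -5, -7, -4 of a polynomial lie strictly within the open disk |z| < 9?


Step 1: Check each root:
  z = 2: |2| = 2 < 9
  z = 5: |5| = 5 < 9
  z = -5: |-5| = 5 < 9
  z = -7: |-7| = 7 < 9
  z = -4: |-4| = 4 < 9
Step 2: Count = 5

5


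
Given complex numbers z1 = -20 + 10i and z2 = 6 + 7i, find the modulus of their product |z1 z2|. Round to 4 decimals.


Step 1: |z1| = sqrt((-20)^2 + 10^2) = sqrt(500)
Step 2: |z2| = sqrt(6^2 + 7^2) = sqrt(85)
Step 3: |z1*z2| = |z1|*|z2| = sqrt(500) * sqrt(85) = sqrt(500 * 85) = sqrt(42500)
Step 4: = 206.1553

206.1553


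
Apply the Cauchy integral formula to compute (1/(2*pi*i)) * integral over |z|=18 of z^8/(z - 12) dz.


Step 1: f(z) = z^8, a = 12 is inside |z| = 18
Step 2: By Cauchy integral formula: (1/(2pi*i)) * integral = f(a)
Step 3: f(12) = 12^8 = 429981696

429981696


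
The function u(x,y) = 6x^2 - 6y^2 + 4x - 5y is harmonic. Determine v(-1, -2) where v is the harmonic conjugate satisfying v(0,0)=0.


Step 1: v_x = -u_y = 12y + 5
Step 2: v_y = u_x = 12x + 4
Step 3: v = 12xy + 5x + 4y + C
Step 4: v(0,0) = 0 => C = 0
Step 5: v(-1, -2) = 11

11


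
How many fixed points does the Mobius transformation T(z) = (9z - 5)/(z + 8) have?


Step 1: Fixed points satisfy T(z) = z
Step 2: z^2 - z + 5 = 0
Step 3: Discriminant = (-1)^2 - 4*1*5 = -19
Step 4: Number of fixed points = 2

2


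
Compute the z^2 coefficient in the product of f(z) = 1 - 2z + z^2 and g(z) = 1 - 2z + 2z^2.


Step 1: z^2 term in f*g comes from: (1)*(2z^2) + (-2z)*(-2z) + (z^2)*(1)
Step 2: = 2 + 4 + 1
Step 3: = 7

7


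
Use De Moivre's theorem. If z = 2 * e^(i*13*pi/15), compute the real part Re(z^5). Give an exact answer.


Step 1: By De Moivre's theorem, z^5 = 2^5 * e^(i*5*13*pi/15) = 32 * (cos(13*pi/3) + i*sin(13*pi/3))
Step 2: |z|^5 = 2^5 = 32
Step 3: Reduce the angle mod 2*pi: 13*pi/3 - 4*pi = pi/3
Step 4: cos(pi/3) = 1/2
Step 5: Re(z^5) = 32 * 1/2 = 16

16


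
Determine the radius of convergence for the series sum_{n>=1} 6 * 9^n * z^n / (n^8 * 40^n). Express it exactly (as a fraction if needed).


Step 1: General term a_n = 6 * 9^n / (n^8 * 40^n)
Step 2: By the root test, |a_n|^(1/n) = 6^(1/n) * 9 / (n^(8/n) * 40) -> 9/40 as n -> infinity (since 6^(1/n) -> 1 and n^(8/n) -> 1)
Step 3: R = 1/lim|a_n|^(1/n) = 40/9

40/9


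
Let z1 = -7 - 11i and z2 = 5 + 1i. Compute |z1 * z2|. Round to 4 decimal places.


Step 1: |z1| = sqrt((-7)^2 + (-11)^2) = sqrt(170)
Step 2: |z2| = sqrt(5^2 + 1^2) = sqrt(26)
Step 3: |z1*z2| = |z1|*|z2| = sqrt(170) * sqrt(26) = sqrt(170 * 26) = sqrt(4420)
Step 4: = 66.4831

66.4831


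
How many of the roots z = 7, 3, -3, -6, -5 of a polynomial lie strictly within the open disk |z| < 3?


Step 1: Check each root:
  z = 7: |7| = 7 >= 3
  z = 3: |3| = 3 >= 3
  z = -3: |-3| = 3 >= 3
  z = -6: |-6| = 6 >= 3
  z = -5: |-5| = 5 >= 3
Step 2: Count = 0

0


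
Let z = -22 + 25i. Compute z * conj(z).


Step 1: conj(z) = -22 - 25i
Step 2: z * conj(z) = (-22)^2 + 25^2
Step 3: = 484 + 625 = 1109

1109


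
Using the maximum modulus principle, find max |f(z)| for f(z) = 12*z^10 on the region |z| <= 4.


Step 1: On |z| = 4, |f(z)| = 12 * |z|^10 = 12 * 4^10
Step 2: By maximum modulus principle, maximum is on boundary.
Step 3: Maximum = 12 * 1048576 = 12582912

12582912


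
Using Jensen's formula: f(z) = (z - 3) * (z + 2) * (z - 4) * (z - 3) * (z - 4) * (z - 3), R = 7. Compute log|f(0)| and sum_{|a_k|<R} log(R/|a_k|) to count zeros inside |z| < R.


Jensen's formula: (1/2pi)*integral log|f(Re^it)|dt = log|f(0)| + sum_{|a_k|<R} log(R/|a_k|)
Step 1: f(0) = (-3) * 2 * (-4) * (-3) * (-4) * (-3) = -864
Step 2: log|f(0)| = log|3| + log|-2| + log|4| + log|3| + log|4| + log|3| = 6.7616
Step 3: Zeros inside |z| < 7: 3, -2, 4, 3, 4, 3
Step 4: Jensen sum = log(7/3) + log(7/2) + log(7/4) + log(7/3) + log(7/4) + log(7/3) = 4.9139
Step 5: n(R) = number of terms in the Jensen sum = count of zeros inside |z| < 7 = 6

6


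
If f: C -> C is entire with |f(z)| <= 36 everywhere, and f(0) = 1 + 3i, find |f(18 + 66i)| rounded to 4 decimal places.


Step 1: By Liouville's theorem, a bounded entire function is constant.
Step 2: f(z) = f(0) = 1 + 3i for all z.
Step 3: |f(w)| = |1 + 3i| = sqrt(1 + 9)
Step 4: = 3.1623

3.1623


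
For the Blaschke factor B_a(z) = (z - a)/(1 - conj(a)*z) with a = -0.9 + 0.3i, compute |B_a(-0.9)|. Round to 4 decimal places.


Step 1: Numerator z0 - a = -0.9 - (-0.9 + 0.3i) = 0 - 0.3i
Step 2: Denominator 1 - conj(a)*z0 = 1 - (-0.9 - 0.3i)*(-0.9) = 0.19 - 0.27i
Step 3: |z0 - a|^2 = 0^2 + (-0.3)^2 = 0.09; |1 - conj(a)*z0|^2 = 0.19^2 + (-0.27)^2 = 0.109
Step 4: |B_a(-0.9)| = sqrt(0.09 / 0.109) = sqrt(0.825688)
Step 5: = 0.9087

0.9087


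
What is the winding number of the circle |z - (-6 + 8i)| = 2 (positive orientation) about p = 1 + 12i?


Step 1: Center c = (-6, 8), radius = 2
Step 2: |p - c|^2 = 7^2 + 4^2 = 65
Step 3: r^2 = 4
Step 4: |p-c| > r so winding number = 0

0


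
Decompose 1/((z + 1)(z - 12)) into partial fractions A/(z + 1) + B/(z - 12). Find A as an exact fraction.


Step 1: Multiply both sides by (z + 1) and set z = -1
Step 2: A = 1 / (-1 - 12)
Step 3: A = 1 / (-13)
Step 4: A = -1/13

-1/13


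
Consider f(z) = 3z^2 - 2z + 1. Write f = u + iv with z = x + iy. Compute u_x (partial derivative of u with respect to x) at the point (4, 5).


Step 1: f(z) = 3(x+iy)^2 - 2(x+iy) + 1
Step 2: u = 3(x^2 - y^2) - 2x + 1
Step 3: u_x = 6x - 2
Step 4: At (4, 5): u_x = 24 - 2 = 22

22


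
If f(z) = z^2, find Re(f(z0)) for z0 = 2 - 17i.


Step 1: z0 = 2 - 17i
Step 2: z0^2 = 2^2 - (-17)^2 - 68i
Step 3: real part = 4 - 289 = -285

-285


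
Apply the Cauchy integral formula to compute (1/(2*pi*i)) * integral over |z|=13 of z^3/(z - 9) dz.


Step 1: f(z) = z^3, a = 9 is inside |z| = 13
Step 2: By Cauchy integral formula: (1/(2pi*i)) * integral = f(a)
Step 3: f(9) = 9^3 = 729

729


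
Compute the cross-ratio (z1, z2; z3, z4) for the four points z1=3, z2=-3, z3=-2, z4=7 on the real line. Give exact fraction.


Step 1: (z1-z3)(z2-z4) = 5 * (-10) = -50
Step 2: (z1-z4)(z2-z3) = (-4) * (-1) = 4
Step 3: Cross-ratio = -50/4 = -25/2

-25/2


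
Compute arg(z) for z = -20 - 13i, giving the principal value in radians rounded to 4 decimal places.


Step 1: z = -20 - 13i
Step 2: arg(z) = atan2(-13, -20)
Step 3: arg(z) = -2.5652

-2.5652


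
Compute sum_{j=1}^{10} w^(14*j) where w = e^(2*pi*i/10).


Step 1: The sum sum_{j=1}^{n} w^(k*j) equals n if n | k, else 0.
Step 2: Here n = 10, k = 14
Step 3: Does n divide k? 10 | 14 -> False
Step 4: Sum = 0

0


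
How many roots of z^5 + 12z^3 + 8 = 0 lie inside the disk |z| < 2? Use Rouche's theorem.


Step 1: On |z| = 2 the three terms have sizes |z^5| = 2^5 = 32, |12z^3| = 12*2^3 = 96, |8| = 8
Step 2: The dominant term is g(z) = 12z^3; let h(z) = z^5 + 8 so f = g + h
Step 3: On |z| = 2: |g| = 96 and |h| <= 32 + 8 = 40
Step 4: Since 96 > 40, |h| < |g| on |z| = 2, so by Rouche f has the same number of zeros as g inside |z| < 2
Step 5: g(z) = 12z^3 has 3 zeros (at the origin, multiplicity 3) inside |z| < 2. Answer = 3

3


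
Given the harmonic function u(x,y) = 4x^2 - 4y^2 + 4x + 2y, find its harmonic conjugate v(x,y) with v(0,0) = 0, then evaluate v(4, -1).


Step 1: v_x = -u_y = 8y - 2
Step 2: v_y = u_x = 8x + 4
Step 3: v = 8xy - 2x + 4y + C
Step 4: v(0,0) = 0 => C = 0
Step 5: v(4, -1) = -44

-44


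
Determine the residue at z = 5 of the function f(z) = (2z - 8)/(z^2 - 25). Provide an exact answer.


Step 1: Q(z) = z^2 - 25 = (z - 5)(z + 5)
Step 2: Q'(z) = 2z
Step 3: Q'(5) = 10, P(5) = 2
Step 4: Res = P(5)/Q'(5) = 2/10 = 1/5

1/5


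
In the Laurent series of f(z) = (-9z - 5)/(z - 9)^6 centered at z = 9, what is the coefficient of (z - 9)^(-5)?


Step 1: Write the numerator in powers of (z - 9): -9z - 5 = -9(z - 9) + (-9*9 - 5) = -9(z - 9) - 86
Step 2: Divide by (z - 9)^6: f(z) = -86(z - 9)^(-6) - 9(z - 9)^(-5)
Step 3: This finite sum is the Laurent series of f about z = 9.
Step 4: Coefficient of (z - 9)^(-5) = coefficient of (z - 9) in the re-centred numerator = -9

-9


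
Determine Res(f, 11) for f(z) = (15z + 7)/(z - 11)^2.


Step 1: Pole of order 2 at z = 11
Step 2: Res = lim d/dz [(z - 11)^2 * f(z)] as z -> 11
Step 3: (z - 11)^2 * f(z) = 15z + 7
Step 4: d/dz[15z + 7] = 15

15


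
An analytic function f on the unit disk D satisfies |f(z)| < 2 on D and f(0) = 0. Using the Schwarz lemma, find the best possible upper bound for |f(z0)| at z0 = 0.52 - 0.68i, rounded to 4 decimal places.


Step 1: g = f/2 maps D -> D with g(0) = 0, so by the Schwarz lemma |g(z)| <= |z|, i.e. |f(z)| <= 2|z|; this is sharp (f(z) = 2z).
Step 2: |z0|^2 = 0.52^2 + (-0.68)^2 = 0.7328
Step 3: |z0| = sqrt(0.7328) = 0.856037
Step 4: Best bound = 2 * |z0| = 2 * 0.856037 = 1.7121

1.7121


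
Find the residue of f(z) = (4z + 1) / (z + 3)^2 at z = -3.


Step 1: Pole of order 2 at z = -3
Step 2: Res = lim d/dz [(z + 3)^2 * f(z)] as z -> -3
Step 3: (z + 3)^2 * f(z) = 4z + 1
Step 4: d/dz[4z + 1] = 4

4


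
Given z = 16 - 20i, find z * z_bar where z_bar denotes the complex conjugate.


Step 1: conj(z) = 16 + 20i
Step 2: z * conj(z) = 16^2 + (-20)^2
Step 3: = 256 + 400 = 656

656


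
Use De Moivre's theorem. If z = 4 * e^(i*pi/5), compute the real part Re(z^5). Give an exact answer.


Step 1: By De Moivre's theorem, z^5 = 4^5 * e^(i*5*pi/5) = 1024 * (cos(pi) + i*sin(pi))
Step 2: |z|^5 = 4^5 = 1024
Step 3: The angle pi already lies in [0, 2*pi)
Step 4: cos(pi) = -1
Step 5: Re(z^5) = 1024 * (-1) = -1024

-1024


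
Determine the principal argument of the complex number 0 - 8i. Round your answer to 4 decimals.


Step 1: z = 0 - 8i
Step 2: arg(z) = atan2(-8, 0)
Step 3: arg(z) = -1.5708

-1.5708


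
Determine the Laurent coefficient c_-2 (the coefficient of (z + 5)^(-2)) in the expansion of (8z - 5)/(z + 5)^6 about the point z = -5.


Step 1: Write the numerator in powers of (z + 5): 8z - 5 = 8(z + 5) + (8*(-5) - 5) = 8(z + 5) - 45
Step 2: Divide by (z + 5)^6: f(z) = -45(z + 5)^(-6) + 8(z + 5)^(-5)
Step 3: This finite sum is the Laurent series of f about z = -5.
Step 4: Only the powers -6 and -5 appear, so the coefficient of (z + 5)^(-2) = 0

0


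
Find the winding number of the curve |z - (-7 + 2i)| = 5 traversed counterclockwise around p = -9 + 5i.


Step 1: Center c = (-7, 2), radius = 5
Step 2: |p - c|^2 = (-2)^2 + 3^2 = 13
Step 3: r^2 = 25
Step 4: |p-c| < r so winding number = 1

1


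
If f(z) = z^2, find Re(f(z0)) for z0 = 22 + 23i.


Step 1: z0 = 22 + 23i
Step 2: z0^2 = 22^2 - 23^2 + 1012i
Step 3: real part = 484 - 529 = -45

-45


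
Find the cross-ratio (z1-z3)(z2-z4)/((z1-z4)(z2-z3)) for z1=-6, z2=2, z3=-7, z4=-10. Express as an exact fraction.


Step 1: (z1-z3)(z2-z4) = 1 * 12 = 12
Step 2: (z1-z4)(z2-z3) = 4 * 9 = 36
Step 3: Cross-ratio = 12/36 = 1/3

1/3


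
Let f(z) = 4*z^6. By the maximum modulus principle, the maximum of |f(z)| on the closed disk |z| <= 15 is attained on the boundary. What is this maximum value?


Step 1: On |z| = 15, |f(z)| = 4 * |z|^6 = 4 * 15^6
Step 2: By maximum modulus principle, maximum is on boundary.
Step 3: Maximum = 4 * 11390625 = 45562500

45562500


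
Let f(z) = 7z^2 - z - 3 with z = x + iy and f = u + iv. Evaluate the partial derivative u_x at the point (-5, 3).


Step 1: f(z) = 7(x+iy)^2 - (x+iy) - 3
Step 2: u = 7(x^2 - y^2) - x - 3
Step 3: u_x = 14x - 1
Step 4: At (-5, 3): u_x = -70 - 1 = -71

-71


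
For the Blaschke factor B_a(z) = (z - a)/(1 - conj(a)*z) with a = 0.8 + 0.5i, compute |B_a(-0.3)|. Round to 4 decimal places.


Step 1: Numerator z0 - a = -0.3 - (0.8 + 0.5i) = -1.1 - 0.5i
Step 2: Denominator 1 - conj(a)*z0 = 1 - (0.8 - 0.5i)*(-0.3) = 1.24 - 0.15i
Step 3: |z0 - a|^2 = (-1.1)^2 + (-0.5)^2 = 1.46; |1 - conj(a)*z0|^2 = 1.24^2 + (-0.15)^2 = 1.5601
Step 4: |B_a(-0.3)| = sqrt(1.46 / 1.5601) = sqrt(0.935837)
Step 5: = 0.9674

0.9674


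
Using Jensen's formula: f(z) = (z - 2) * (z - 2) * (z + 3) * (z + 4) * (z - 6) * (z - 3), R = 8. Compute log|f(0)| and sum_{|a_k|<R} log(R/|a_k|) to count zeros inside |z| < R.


Jensen's formula: (1/2pi)*integral log|f(Re^it)|dt = log|f(0)| + sum_{|a_k|<R} log(R/|a_k|)
Step 1: f(0) = (-2) * (-2) * 3 * 4 * (-6) * (-3) = 864
Step 2: log|f(0)| = log|2| + log|2| + log|-3| + log|-4| + log|6| + log|3| = 6.7616
Step 3: Zeros inside |z| < 8: 2, 2, -3, -4, 6, 3
Step 4: Jensen sum = log(8/2) + log(8/2) + log(8/3) + log(8/4) + log(8/6) + log(8/3) = 5.7151
Step 5: n(R) = number of terms in the Jensen sum = count of zeros inside |z| < 8 = 6

6


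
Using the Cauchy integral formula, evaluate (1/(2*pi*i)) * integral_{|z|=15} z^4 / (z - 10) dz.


Step 1: f(z) = z^4, a = 10 is inside |z| = 15
Step 2: By Cauchy integral formula: (1/(2pi*i)) * integral = f(a)
Step 3: f(10) = 10^4 = 10000

10000


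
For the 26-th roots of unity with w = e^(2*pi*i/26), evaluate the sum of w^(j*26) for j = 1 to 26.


Step 1: The sum sum_{j=1}^{n} w^(k*j) equals n if n | k, else 0.
Step 2: Here n = 26, k = 26
Step 3: Does n divide k? 26 | 26 -> True
Step 4: Sum = 26

26


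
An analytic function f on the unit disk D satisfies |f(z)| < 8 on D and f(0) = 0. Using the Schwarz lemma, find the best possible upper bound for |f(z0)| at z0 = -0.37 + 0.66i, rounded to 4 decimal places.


Step 1: g = f/8 maps D -> D with g(0) = 0, so by the Schwarz lemma |g(z)| <= |z|, i.e. |f(z)| <= 8|z|; this is sharp (f(z) = 8z).
Step 2: |z0|^2 = (-0.37)^2 + 0.66^2 = 0.5725
Step 3: |z0| = sqrt(0.5725) = 0.756637
Step 4: Best bound = 8 * |z0| = 8 * 0.756637 = 6.0531

6.0531


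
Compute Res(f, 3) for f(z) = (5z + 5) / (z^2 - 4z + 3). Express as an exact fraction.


Step 1: Q(z) = z^2 - 4z + 3 = (z - 3)(z - 1)
Step 2: Q'(z) = 2z - 4
Step 3: Q'(3) = 2, P(3) = 20
Step 4: Res = P(3)/Q'(3) = 20/2 = 10

10


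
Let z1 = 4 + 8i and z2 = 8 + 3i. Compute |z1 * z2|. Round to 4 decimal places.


Step 1: |z1| = sqrt(4^2 + 8^2) = sqrt(80)
Step 2: |z2| = sqrt(8^2 + 3^2) = sqrt(73)
Step 3: |z1*z2| = |z1|*|z2| = sqrt(80) * sqrt(73) = sqrt(80 * 73) = sqrt(5840)
Step 4: = 76.4199

76.4199


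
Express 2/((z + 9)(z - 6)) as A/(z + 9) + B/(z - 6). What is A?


Step 1: Multiply both sides by (z + 9) and set z = -9
Step 2: A = 2 / (-9 - 6)
Step 3: A = 2 / (-15)
Step 4: A = -2/15

-2/15


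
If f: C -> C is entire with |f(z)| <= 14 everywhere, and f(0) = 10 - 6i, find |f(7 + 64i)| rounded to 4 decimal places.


Step 1: By Liouville's theorem, a bounded entire function is constant.
Step 2: f(z) = f(0) = 10 - 6i for all z.
Step 3: |f(w)| = |10 - 6i| = sqrt(100 + 36)
Step 4: = 11.6619

11.6619


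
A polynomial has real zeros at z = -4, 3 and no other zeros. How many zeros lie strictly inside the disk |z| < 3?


Step 1: Check each root:
  z = -4: |-4| = 4 >= 3
  z = 3: |3| = 3 >= 3
Step 2: Count = 0

0


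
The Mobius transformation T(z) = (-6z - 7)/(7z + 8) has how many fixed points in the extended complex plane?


Step 1: Fixed points satisfy T(z) = z
Step 2: 7z^2 + 14z + 7 = 0
Step 3: Discriminant = 14^2 - 4*7*7 = 0
Step 4: Number of fixed points = 1

1


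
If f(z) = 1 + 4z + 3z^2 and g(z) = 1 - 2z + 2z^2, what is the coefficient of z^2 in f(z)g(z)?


Step 1: z^2 term in f*g comes from: (1)*(2z^2) + (4z)*(-2z) + (3z^2)*(1)
Step 2: = 2 - 8 + 3
Step 3: = -3

-3


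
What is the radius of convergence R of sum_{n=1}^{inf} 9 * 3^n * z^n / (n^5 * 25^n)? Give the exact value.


Step 1: General term a_n = 9 * 3^n / (n^5 * 25^n)
Step 2: By the root test, |a_n|^(1/n) = 9^(1/n) * 3 / (n^(5/n) * 25) -> 3/25 as n -> infinity (since 9^(1/n) -> 1 and n^(5/n) -> 1)
Step 3: R = 1/lim|a_n|^(1/n) = 25/3

25/3


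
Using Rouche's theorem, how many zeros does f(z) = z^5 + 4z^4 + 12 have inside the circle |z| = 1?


Step 1: On |z| = 1 the three terms have sizes |z^5| = 1^5 = 1, |4z^4| = 4*1^4 = 4, |12| = 12
Step 2: The dominant term is g(z) = 12; let h(z) = z^5 + 4z^4 so f = g + h
Step 3: On |z| = 1: |g| = 12 and |h| <= 1 + 4 = 5
Step 4: Since 12 > 5, |h| < |g| on |z| = 1, so by Rouche f has the same number of zeros as g inside |z| < 1
Step 5: g(z) = 12 is a nonzero constant with no zeros inside |z| < 1. Answer = 0

0


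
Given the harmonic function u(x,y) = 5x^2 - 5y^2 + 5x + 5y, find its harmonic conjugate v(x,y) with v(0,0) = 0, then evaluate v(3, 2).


Step 1: v_x = -u_y = 10y - 5
Step 2: v_y = u_x = 10x + 5
Step 3: v = 10xy - 5x + 5y + C
Step 4: v(0,0) = 0 => C = 0
Step 5: v(3, 2) = 55

55


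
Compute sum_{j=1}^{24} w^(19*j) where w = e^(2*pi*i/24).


Step 1: The sum sum_{j=1}^{n} w^(k*j) equals n if n | k, else 0.
Step 2: Here n = 24, k = 19
Step 3: Does n divide k? 24 | 19 -> False
Step 4: Sum = 0

0


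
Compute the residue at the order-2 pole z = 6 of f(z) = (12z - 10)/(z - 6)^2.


Step 1: Pole of order 2 at z = 6
Step 2: Res = lim d/dz [(z - 6)^2 * f(z)] as z -> 6
Step 3: (z - 6)^2 * f(z) = 12z - 10
Step 4: d/dz[12z - 10] = 12

12


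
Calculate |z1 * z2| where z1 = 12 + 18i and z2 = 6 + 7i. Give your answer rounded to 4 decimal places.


Step 1: |z1| = sqrt(12^2 + 18^2) = sqrt(468)
Step 2: |z2| = sqrt(6^2 + 7^2) = sqrt(85)
Step 3: |z1*z2| = |z1|*|z2| = sqrt(468) * sqrt(85) = sqrt(468 * 85) = sqrt(39780)
Step 4: = 199.4492

199.4492


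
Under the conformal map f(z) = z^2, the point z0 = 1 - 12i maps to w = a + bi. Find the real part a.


Step 1: z0 = 1 - 12i
Step 2: z0^2 = 1^2 - (-12)^2 - 24i
Step 3: real part = 1 - 144 = -143

-143


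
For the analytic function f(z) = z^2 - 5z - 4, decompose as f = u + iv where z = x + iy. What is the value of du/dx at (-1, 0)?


Step 1: f(z) = (x+iy)^2 - 5(x+iy) - 4
Step 2: u = (x^2 - y^2) - 5x - 4
Step 3: u_x = 2x - 5
Step 4: At (-1, 0): u_x = -2 - 5 = -7

-7


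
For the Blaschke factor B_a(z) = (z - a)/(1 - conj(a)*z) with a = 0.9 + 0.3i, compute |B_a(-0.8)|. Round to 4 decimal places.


Step 1: Numerator z0 - a = -0.8 - (0.9 + 0.3i) = -1.7 - 0.3i
Step 2: Denominator 1 - conj(a)*z0 = 1 - (0.9 - 0.3i)*(-0.8) = 1.72 - 0.24i
Step 3: |z0 - a|^2 = (-1.7)^2 + (-0.3)^2 = 2.98; |1 - conj(a)*z0|^2 = 1.72^2 + (-0.24)^2 = 3.016
Step 4: |B_a(-0.8)| = sqrt(2.98 / 3.016) = sqrt(0.988064)
Step 5: = 0.994

0.994


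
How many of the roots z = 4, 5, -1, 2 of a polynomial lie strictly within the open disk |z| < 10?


Step 1: Check each root:
  z = 4: |4| = 4 < 10
  z = 5: |5| = 5 < 10
  z = -1: |-1| = 1 < 10
  z = 2: |2| = 2 < 10
Step 2: Count = 4

4


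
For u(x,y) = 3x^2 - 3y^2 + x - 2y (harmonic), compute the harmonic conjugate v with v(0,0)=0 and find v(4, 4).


Step 1: v_x = -u_y = 6y + 2
Step 2: v_y = u_x = 6x + 1
Step 3: v = 6xy + 2x + y + C
Step 4: v(0,0) = 0 => C = 0
Step 5: v(4, 4) = 108

108


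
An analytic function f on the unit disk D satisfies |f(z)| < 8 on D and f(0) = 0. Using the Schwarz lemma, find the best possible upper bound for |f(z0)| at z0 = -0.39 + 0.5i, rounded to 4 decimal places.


Step 1: g = f/8 maps D -> D with g(0) = 0, so by the Schwarz lemma |g(z)| <= |z|, i.e. |f(z)| <= 8|z|; this is sharp (f(z) = 8z).
Step 2: |z0|^2 = (-0.39)^2 + 0.5^2 = 0.4021
Step 3: |z0| = sqrt(0.4021) = 0.634114
Step 4: Best bound = 8 * |z0| = 8 * 0.634114 = 5.0729

5.0729


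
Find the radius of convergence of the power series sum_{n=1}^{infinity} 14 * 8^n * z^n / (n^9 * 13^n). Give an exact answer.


Step 1: General term a_n = 14 * 8^n / (n^9 * 13^n)
Step 2: By the root test, |a_n|^(1/n) = 14^(1/n) * 8 / (n^(9/n) * 13) -> 8/13 as n -> infinity (since 14^(1/n) -> 1 and n^(9/n) -> 1)
Step 3: R = 1/lim|a_n|^(1/n) = 13/8

13/8


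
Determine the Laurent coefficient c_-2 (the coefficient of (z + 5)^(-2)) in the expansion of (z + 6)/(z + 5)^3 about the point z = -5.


Step 1: Write the numerator in powers of (z + 5): z + 6 = (z + 5) + (1*(-5) + 6) = (z + 5) + 1
Step 2: Divide by (z + 5)^3: f(z) = (z + 5)^(-3) + (z + 5)^(-2)
Step 3: This finite sum is the Laurent series of f about z = -5.
Step 4: Coefficient of (z + 5)^(-2) = coefficient of (z + 5) in the re-centred numerator = 1

1


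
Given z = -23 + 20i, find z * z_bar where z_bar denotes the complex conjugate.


Step 1: conj(z) = -23 - 20i
Step 2: z * conj(z) = (-23)^2 + 20^2
Step 3: = 529 + 400 = 929

929


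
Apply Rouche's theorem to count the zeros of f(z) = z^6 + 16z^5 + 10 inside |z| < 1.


Step 1: On |z| = 1 the three terms have sizes |z^6| = 1^6 = 1, |16z^5| = 16*1^5 = 16, |10| = 10
Step 2: The dominant term is g(z) = 16z^5; let h(z) = z^6 + 10 so f = g + h
Step 3: On |z| = 1: |g| = 16 and |h| <= 1 + 10 = 11
Step 4: Since 16 > 11, |h| < |g| on |z| = 1, so by Rouche f has the same number of zeros as g inside |z| < 1
Step 5: g(z) = 16z^5 has 5 zeros (at the origin, multiplicity 5) inside |z| < 1. Answer = 5

5


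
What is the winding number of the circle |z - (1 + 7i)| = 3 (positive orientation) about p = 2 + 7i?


Step 1: Center c = (1, 7), radius = 3
Step 2: |p - c|^2 = 1^2 + 0^2 = 1
Step 3: r^2 = 9
Step 4: |p-c| < r so winding number = 1

1


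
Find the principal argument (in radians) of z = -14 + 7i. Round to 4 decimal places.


Step 1: z = -14 + 7i
Step 2: arg(z) = atan2(7, -14)
Step 3: arg(z) = 2.6779

2.6779


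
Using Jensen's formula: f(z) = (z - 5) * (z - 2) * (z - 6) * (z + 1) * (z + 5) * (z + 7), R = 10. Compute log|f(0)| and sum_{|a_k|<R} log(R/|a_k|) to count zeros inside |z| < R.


Jensen's formula: (1/2pi)*integral log|f(Re^it)|dt = log|f(0)| + sum_{|a_k|<R} log(R/|a_k|)
Step 1: f(0) = (-5) * (-2) * (-6) * 1 * 5 * 7 = -2100
Step 2: log|f(0)| = log|5| + log|2| + log|6| + log|-1| + log|-5| + log|-7| = 7.6497
Step 3: Zeros inside |z| < 10: 5, 2, 6, -1, -5, -7
Step 4: Jensen sum = log(10/5) + log(10/2) + log(10/6) + log(10/1) + log(10/5) + log(10/7) = 6.1658
Step 5: n(R) = number of terms in the Jensen sum = count of zeros inside |z| < 10 = 6

6


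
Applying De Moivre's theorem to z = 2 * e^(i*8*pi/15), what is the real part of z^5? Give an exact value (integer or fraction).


Step 1: By De Moivre's theorem, z^5 = 2^5 * e^(i*5*8*pi/15) = 32 * (cos(8*pi/3) + i*sin(8*pi/3))
Step 2: |z|^5 = 2^5 = 32
Step 3: Reduce the angle mod 2*pi: 8*pi/3 - 2*pi = 2*pi/3
Step 4: cos(2*pi/3) = -1/2
Step 5: Re(z^5) = 32 * (-1/2) = -16

-16


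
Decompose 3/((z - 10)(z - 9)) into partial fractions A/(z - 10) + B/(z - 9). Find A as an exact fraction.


Step 1: Multiply both sides by (z - 10) and set z = 10
Step 2: A = 3 / (10 - 9)
Step 3: A = 3 / 1
Step 4: A = 3

3


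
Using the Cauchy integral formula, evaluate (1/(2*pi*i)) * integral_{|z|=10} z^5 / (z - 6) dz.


Step 1: f(z) = z^5, a = 6 is inside |z| = 10
Step 2: By Cauchy integral formula: (1/(2pi*i)) * integral = f(a)
Step 3: f(6) = 6^5 = 7776

7776


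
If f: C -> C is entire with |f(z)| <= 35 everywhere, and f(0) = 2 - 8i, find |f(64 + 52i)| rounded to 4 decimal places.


Step 1: By Liouville's theorem, a bounded entire function is constant.
Step 2: f(z) = f(0) = 2 - 8i for all z.
Step 3: |f(w)| = |2 - 8i| = sqrt(4 + 64)
Step 4: = 8.2462

8.2462


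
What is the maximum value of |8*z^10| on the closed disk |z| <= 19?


Step 1: On |z| = 19, |f(z)| = 8 * |z|^10 = 8 * 19^10
Step 2: By maximum modulus principle, maximum is on boundary.
Step 3: Maximum = 8 * 6131066257801 = 49048530062408

49048530062408


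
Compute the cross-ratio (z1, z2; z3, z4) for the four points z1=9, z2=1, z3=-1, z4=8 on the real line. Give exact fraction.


Step 1: (z1-z3)(z2-z4) = 10 * (-7) = -70
Step 2: (z1-z4)(z2-z3) = 1 * 2 = 2
Step 3: Cross-ratio = -70/2 = -35

-35


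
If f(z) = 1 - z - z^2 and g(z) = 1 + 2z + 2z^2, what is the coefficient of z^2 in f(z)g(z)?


Step 1: z^2 term in f*g comes from: (1)*(2z^2) + (-z)*(2z) + (-z^2)*(1)
Step 2: = 2 - 2 - 1
Step 3: = -1

-1


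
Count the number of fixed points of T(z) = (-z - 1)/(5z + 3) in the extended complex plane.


Step 1: Fixed points satisfy T(z) = z
Step 2: 5z^2 + 4z + 1 = 0
Step 3: Discriminant = 4^2 - 4*5*1 = -4
Step 4: Number of fixed points = 2

2


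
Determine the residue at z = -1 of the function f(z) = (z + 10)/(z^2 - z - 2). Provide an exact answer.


Step 1: Q(z) = z^2 - z - 2 = (z + 1)(z - 2)
Step 2: Q'(z) = 2z - 1
Step 3: Q'(-1) = -3, P(-1) = 9
Step 4: Res = P(-1)/Q'(-1) = 9/(-3) = -3

-3


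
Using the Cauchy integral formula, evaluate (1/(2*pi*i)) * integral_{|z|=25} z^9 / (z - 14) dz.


Step 1: f(z) = z^9, a = 14 is inside |z| = 25
Step 2: By Cauchy integral formula: (1/(2pi*i)) * integral = f(a)
Step 3: f(14) = 14^9 = 20661046784

20661046784


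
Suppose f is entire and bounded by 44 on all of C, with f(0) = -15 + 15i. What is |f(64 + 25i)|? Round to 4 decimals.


Step 1: By Liouville's theorem, a bounded entire function is constant.
Step 2: f(z) = f(0) = -15 + 15i for all z.
Step 3: |f(w)| = |-15 + 15i| = sqrt(225 + 225)
Step 4: = 21.2132

21.2132


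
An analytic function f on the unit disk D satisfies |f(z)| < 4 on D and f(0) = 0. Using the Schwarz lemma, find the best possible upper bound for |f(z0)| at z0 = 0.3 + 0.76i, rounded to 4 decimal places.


Step 1: g = f/4 maps D -> D with g(0) = 0, so by the Schwarz lemma |g(z)| <= |z|, i.e. |f(z)| <= 4|z|; this is sharp (f(z) = 4z).
Step 2: |z0|^2 = 0.3^2 + 0.76^2 = 0.6676
Step 3: |z0| = sqrt(0.6676) = 0.817068
Step 4: Best bound = 4 * |z0| = 4 * 0.817068 = 3.2683

3.2683


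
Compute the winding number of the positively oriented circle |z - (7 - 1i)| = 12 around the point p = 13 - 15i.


Step 1: Center c = (7, -1), radius = 12
Step 2: |p - c|^2 = 6^2 + (-14)^2 = 232
Step 3: r^2 = 144
Step 4: |p-c| > r so winding number = 0

0


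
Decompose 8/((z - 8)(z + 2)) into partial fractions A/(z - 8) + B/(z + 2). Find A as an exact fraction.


Step 1: Multiply both sides by (z - 8) and set z = 8
Step 2: A = 8 / (8 + 2)
Step 3: A = 8 / 10
Step 4: A = 4/5

4/5


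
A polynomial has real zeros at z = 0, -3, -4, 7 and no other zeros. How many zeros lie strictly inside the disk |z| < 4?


Step 1: Check each root:
  z = 0: |0| = 0 < 4
  z = -3: |-3| = 3 < 4
  z = -4: |-4| = 4 >= 4
  z = 7: |7| = 7 >= 4
Step 2: Count = 2

2


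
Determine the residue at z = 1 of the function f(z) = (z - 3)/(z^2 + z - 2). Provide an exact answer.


Step 1: Q(z) = z^2 + z - 2 = (z - 1)(z + 2)
Step 2: Q'(z) = 2z + 1
Step 3: Q'(1) = 3, P(1) = -2
Step 4: Res = P(1)/Q'(1) = -2/3 = -2/3

-2/3


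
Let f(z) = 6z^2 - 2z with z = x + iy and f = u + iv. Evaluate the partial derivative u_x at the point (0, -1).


Step 1: f(z) = 6(x+iy)^2 - 2(x+iy) + 0
Step 2: u = 6(x^2 - y^2) - 2x + 0
Step 3: u_x = 12x - 2
Step 4: At (0, -1): u_x = 0 - 2 = -2

-2


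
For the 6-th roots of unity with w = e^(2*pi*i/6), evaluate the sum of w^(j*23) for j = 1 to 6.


Step 1: The sum sum_{j=1}^{n} w^(k*j) equals n if n | k, else 0.
Step 2: Here n = 6, k = 23
Step 3: Does n divide k? 6 | 23 -> False
Step 4: Sum = 0

0


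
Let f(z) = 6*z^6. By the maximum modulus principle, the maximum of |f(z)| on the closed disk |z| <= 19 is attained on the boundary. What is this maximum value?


Step 1: On |z| = 19, |f(z)| = 6 * |z|^6 = 6 * 19^6
Step 2: By maximum modulus principle, maximum is on boundary.
Step 3: Maximum = 6 * 47045881 = 282275286

282275286


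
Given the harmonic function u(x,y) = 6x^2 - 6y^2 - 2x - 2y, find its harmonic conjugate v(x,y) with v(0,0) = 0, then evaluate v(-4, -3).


Step 1: v_x = -u_y = 12y + 2
Step 2: v_y = u_x = 12x - 2
Step 3: v = 12xy + 2x - 2y + C
Step 4: v(0,0) = 0 => C = 0
Step 5: v(-4, -3) = 142

142


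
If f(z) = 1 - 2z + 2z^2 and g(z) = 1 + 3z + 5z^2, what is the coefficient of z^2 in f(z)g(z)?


Step 1: z^2 term in f*g comes from: (1)*(5z^2) + (-2z)*(3z) + (2z^2)*(1)
Step 2: = 5 - 6 + 2
Step 3: = 1

1


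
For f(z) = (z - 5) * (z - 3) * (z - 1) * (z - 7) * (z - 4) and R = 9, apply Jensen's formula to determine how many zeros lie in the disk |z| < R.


Jensen's formula: (1/2pi)*integral log|f(Re^it)|dt = log|f(0)| + sum_{|a_k|<R} log(R/|a_k|)
Step 1: f(0) = (-5) * (-3) * (-1) * (-7) * (-4) = -420
Step 2: log|f(0)| = log|5| + log|3| + log|1| + log|7| + log|4| = 6.0403
Step 3: Zeros inside |z| < 9: 5, 3, 1, 7, 4
Step 4: Jensen sum = log(9/5) + log(9/3) + log(9/1) + log(9/7) + log(9/4) = 4.9459
Step 5: n(R) = number of terms in the Jensen sum = count of zeros inside |z| < 9 = 5

5


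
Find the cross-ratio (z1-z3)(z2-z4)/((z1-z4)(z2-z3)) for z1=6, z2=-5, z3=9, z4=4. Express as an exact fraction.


Step 1: (z1-z3)(z2-z4) = (-3) * (-9) = 27
Step 2: (z1-z4)(z2-z3) = 2 * (-14) = -28
Step 3: Cross-ratio = -27/28 = -27/28

-27/28


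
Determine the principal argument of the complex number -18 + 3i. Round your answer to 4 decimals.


Step 1: z = -18 + 3i
Step 2: arg(z) = atan2(3, -18)
Step 3: arg(z) = 2.9764

2.9764


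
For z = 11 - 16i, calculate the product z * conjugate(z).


Step 1: conj(z) = 11 + 16i
Step 2: z * conj(z) = 11^2 + (-16)^2
Step 3: = 121 + 256 = 377

377


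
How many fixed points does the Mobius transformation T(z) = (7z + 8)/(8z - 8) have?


Step 1: Fixed points satisfy T(z) = z
Step 2: 8z^2 - 15z - 8 = 0
Step 3: Discriminant = (-15)^2 - 4*8*(-8) = 481
Step 4: Number of fixed points = 2

2


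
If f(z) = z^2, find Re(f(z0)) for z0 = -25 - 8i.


Step 1: z0 = -25 - 8i
Step 2: z0^2 = (-25)^2 - (-8)^2 + 400i
Step 3: real part = 625 - 64 = 561

561


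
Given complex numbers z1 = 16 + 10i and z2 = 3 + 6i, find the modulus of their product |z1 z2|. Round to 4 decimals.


Step 1: |z1| = sqrt(16^2 + 10^2) = sqrt(356)
Step 2: |z2| = sqrt(3^2 + 6^2) = sqrt(45)
Step 3: |z1*z2| = |z1|*|z2| = sqrt(356) * sqrt(45) = sqrt(356 * 45) = sqrt(16020)
Step 4: = 126.5701

126.5701


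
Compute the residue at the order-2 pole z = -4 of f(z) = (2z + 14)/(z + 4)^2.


Step 1: Pole of order 2 at z = -4
Step 2: Res = lim d/dz [(z + 4)^2 * f(z)] as z -> -4
Step 3: (z + 4)^2 * f(z) = 2z + 14
Step 4: d/dz[2z + 14] = 2

2


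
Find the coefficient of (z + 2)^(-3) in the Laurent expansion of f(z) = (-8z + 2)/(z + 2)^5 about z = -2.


Step 1: Write the numerator in powers of (z + 2): -8z + 2 = -8(z + 2) + (-8*(-2) + 2) = -8(z + 2) + 18
Step 2: Divide by (z + 2)^5: f(z) = 18(z + 2)^(-5) - 8(z + 2)^(-4)
Step 3: This finite sum is the Laurent series of f about z = -2.
Step 4: Only the powers -5 and -4 appear, so the coefficient of (z + 2)^(-3) = 0

0


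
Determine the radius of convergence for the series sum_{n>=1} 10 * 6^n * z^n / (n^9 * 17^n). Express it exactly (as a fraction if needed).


Step 1: General term a_n = 10 * 6^n / (n^9 * 17^n)
Step 2: By the root test, |a_n|^(1/n) = 10^(1/n) * 6 / (n^(9/n) * 17) -> 6/17 as n -> infinity (since 10^(1/n) -> 1 and n^(9/n) -> 1)
Step 3: R = 1/lim|a_n|^(1/n) = 17/6

17/6


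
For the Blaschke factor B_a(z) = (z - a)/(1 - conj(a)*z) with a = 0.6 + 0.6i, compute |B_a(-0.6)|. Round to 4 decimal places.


Step 1: Numerator z0 - a = -0.6 - (0.6 + 0.6i) = -1.2 - 0.6i
Step 2: Denominator 1 - conj(a)*z0 = 1 - (0.6 - 0.6i)*(-0.6) = 1.36 - 0.36i
Step 3: |z0 - a|^2 = (-1.2)^2 + (-0.6)^2 = 1.8; |1 - conj(a)*z0|^2 = 1.36^2 + (-0.36)^2 = 1.9792
Step 4: |B_a(-0.6)| = sqrt(1.8 / 1.9792) = sqrt(0.909458)
Step 5: = 0.9537

0.9537


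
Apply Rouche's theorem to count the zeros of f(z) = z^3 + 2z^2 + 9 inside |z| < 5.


Step 1: On |z| = 5 the three terms have sizes |z^3| = 5^3 = 125, |2z^2| = 2*5^2 = 50, |9| = 9
Step 2: The dominant term is g(z) = z^3; let h(z) = 2z^2 + 9 so f = g + h
Step 3: On |z| = 5: |g| = 125 and |h| <= 50 + 9 = 59
Step 4: Since 125 > 59, |h| < |g| on |z| = 5, so by Rouche f has the same number of zeros as g inside |z| < 5
Step 5: g(z) = z^3 has 3 zeros (all at the origin) inside |z| < 5. Answer = 3

3


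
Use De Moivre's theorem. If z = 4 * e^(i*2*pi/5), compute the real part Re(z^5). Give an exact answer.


Step 1: By De Moivre's theorem, z^5 = 4^5 * e^(i*5*2*pi/5) = 1024 * (cos(2*pi) + i*sin(2*pi))
Step 2: |z|^5 = 4^5 = 1024
Step 3: Reduce the angle mod 2*pi: 2*pi - 2*pi = 0
Step 4: cos(0) = 1
Step 5: Re(z^5) = 1024 * 1 = 1024

1024


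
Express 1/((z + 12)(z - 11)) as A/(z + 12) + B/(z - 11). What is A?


Step 1: Multiply both sides by (z + 12) and set z = -12
Step 2: A = 1 / (-12 - 11)
Step 3: A = 1 / (-23)
Step 4: A = -1/23

-1/23


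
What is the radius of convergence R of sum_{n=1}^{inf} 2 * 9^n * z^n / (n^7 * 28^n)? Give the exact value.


Step 1: General term a_n = 2 * 9^n / (n^7 * 28^n)
Step 2: By the root test, |a_n|^(1/n) = 2^(1/n) * 9 / (n^(7/n) * 28) -> 9/28 as n -> infinity (since 2^(1/n) -> 1 and n^(7/n) -> 1)
Step 3: R = 1/lim|a_n|^(1/n) = 28/9

28/9


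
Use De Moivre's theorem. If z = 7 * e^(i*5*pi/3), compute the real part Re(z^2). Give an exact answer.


Step 1: By De Moivre's theorem, z^2 = 7^2 * e^(i*2*5*pi/3) = 49 * (cos(10*pi/3) + i*sin(10*pi/3))
Step 2: |z|^2 = 7^2 = 49
Step 3: Reduce the angle mod 2*pi: 10*pi/3 - 2*pi = 4*pi/3
Step 4: cos(4*pi/3) = -1/2
Step 5: Re(z^2) = 49 * (-1/2) = -49/2

-49/2


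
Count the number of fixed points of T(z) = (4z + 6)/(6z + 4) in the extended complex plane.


Step 1: Fixed points satisfy T(z) = z
Step 2: 6z^2 - 6 = 0
Step 3: Discriminant = 0^2 - 4*6*(-6) = 144
Step 4: Number of fixed points = 2

2


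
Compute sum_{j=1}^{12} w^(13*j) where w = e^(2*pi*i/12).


Step 1: The sum sum_{j=1}^{n} w^(k*j) equals n if n | k, else 0.
Step 2: Here n = 12, k = 13
Step 3: Does n divide k? 12 | 13 -> False
Step 4: Sum = 0

0


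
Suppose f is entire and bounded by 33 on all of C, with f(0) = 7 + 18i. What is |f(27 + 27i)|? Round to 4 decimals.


Step 1: By Liouville's theorem, a bounded entire function is constant.
Step 2: f(z) = f(0) = 7 + 18i for all z.
Step 3: |f(w)| = |7 + 18i| = sqrt(49 + 324)
Step 4: = 19.3132

19.3132


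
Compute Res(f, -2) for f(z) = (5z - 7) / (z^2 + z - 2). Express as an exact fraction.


Step 1: Q(z) = z^2 + z - 2 = (z + 2)(z - 1)
Step 2: Q'(z) = 2z + 1
Step 3: Q'(-2) = -3, P(-2) = -17
Step 4: Res = P(-2)/Q'(-2) = -17/(-3) = 17/3

17/3


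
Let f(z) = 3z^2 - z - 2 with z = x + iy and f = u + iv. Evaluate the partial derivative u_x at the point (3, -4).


Step 1: f(z) = 3(x+iy)^2 - (x+iy) - 2
Step 2: u = 3(x^2 - y^2) - x - 2
Step 3: u_x = 6x - 1
Step 4: At (3, -4): u_x = 18 - 1 = 17

17


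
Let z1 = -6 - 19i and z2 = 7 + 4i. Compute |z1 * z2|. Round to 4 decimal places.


Step 1: |z1| = sqrt((-6)^2 + (-19)^2) = sqrt(397)
Step 2: |z2| = sqrt(7^2 + 4^2) = sqrt(65)
Step 3: |z1*z2| = |z1|*|z2| = sqrt(397) * sqrt(65) = sqrt(397 * 65) = sqrt(25805)
Step 4: = 160.6393

160.6393


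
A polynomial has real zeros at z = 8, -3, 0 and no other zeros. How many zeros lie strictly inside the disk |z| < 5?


Step 1: Check each root:
  z = 8: |8| = 8 >= 5
  z = -3: |-3| = 3 < 5
  z = 0: |0| = 0 < 5
Step 2: Count = 2

2


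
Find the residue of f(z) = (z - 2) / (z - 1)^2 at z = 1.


Step 1: Pole of order 2 at z = 1
Step 2: Res = lim d/dz [(z - 1)^2 * f(z)] as z -> 1
Step 3: (z - 1)^2 * f(z) = z - 2
Step 4: d/dz[z - 2] = 1

1


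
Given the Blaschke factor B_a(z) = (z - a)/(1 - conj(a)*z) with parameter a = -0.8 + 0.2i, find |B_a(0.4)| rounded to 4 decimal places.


Step 1: Numerator z0 - a = 0.4 - (-0.8 + 0.2i) = 1.2 - 0.2i
Step 2: Denominator 1 - conj(a)*z0 = 1 - (-0.8 - 0.2i)*0.4 = 1.32 + 0.08i
Step 3: |z0 - a|^2 = 1.2^2 + (-0.2)^2 = 1.48; |1 - conj(a)*z0|^2 = 1.32^2 + 0.08^2 = 1.7488
Step 4: |B_a(0.4)| = sqrt(1.48 / 1.7488) = sqrt(0.846295)
Step 5: = 0.9199

0.9199


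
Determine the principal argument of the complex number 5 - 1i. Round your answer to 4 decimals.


Step 1: z = 5 - 1i
Step 2: arg(z) = atan2(-1, 5)
Step 3: arg(z) = -0.1974

-0.1974


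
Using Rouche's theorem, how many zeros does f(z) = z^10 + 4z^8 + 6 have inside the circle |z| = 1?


Step 1: On |z| = 1 the three terms have sizes |z^10| = 1^10 = 1, |4z^8| = 4*1^8 = 4, |6| = 6
Step 2: The dominant term is g(z) = 6; let h(z) = z^10 + 4z^8 so f = g + h
Step 3: On |z| = 1: |g| = 6 and |h| <= 1 + 4 = 5
Step 4: Since 6 > 5, |h| < |g| on |z| = 1, so by Rouche f has the same number of zeros as g inside |z| < 1
Step 5: g(z) = 6 is a nonzero constant with no zeros inside |z| < 1. Answer = 0

0


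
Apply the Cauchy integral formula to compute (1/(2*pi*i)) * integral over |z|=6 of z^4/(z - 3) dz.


Step 1: f(z) = z^4, a = 3 is inside |z| = 6
Step 2: By Cauchy integral formula: (1/(2pi*i)) * integral = f(a)
Step 3: f(3) = 3^4 = 81

81


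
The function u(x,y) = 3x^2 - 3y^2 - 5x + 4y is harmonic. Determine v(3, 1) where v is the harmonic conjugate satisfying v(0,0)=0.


Step 1: v_x = -u_y = 6y - 4
Step 2: v_y = u_x = 6x - 5
Step 3: v = 6xy - 4x - 5y + C
Step 4: v(0,0) = 0 => C = 0
Step 5: v(3, 1) = 1

1


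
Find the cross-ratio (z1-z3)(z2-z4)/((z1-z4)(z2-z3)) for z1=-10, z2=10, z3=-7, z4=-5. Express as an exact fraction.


Step 1: (z1-z3)(z2-z4) = (-3) * 15 = -45
Step 2: (z1-z4)(z2-z3) = (-5) * 17 = -85
Step 3: Cross-ratio = 45/85 = 9/17

9/17


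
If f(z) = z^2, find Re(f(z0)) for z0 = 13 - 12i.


Step 1: z0 = 13 - 12i
Step 2: z0^2 = 13^2 - (-12)^2 - 312i
Step 3: real part = 169 - 144 = 25

25


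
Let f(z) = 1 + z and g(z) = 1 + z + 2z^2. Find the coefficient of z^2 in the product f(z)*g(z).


Step 1: z^2 term in f*g comes from: (1)*(2z^2) + (z)*(z) + (0)*(1)
Step 2: = 2 + 1 + 0
Step 3: = 3

3


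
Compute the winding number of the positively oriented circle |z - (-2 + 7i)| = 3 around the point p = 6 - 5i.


Step 1: Center c = (-2, 7), radius = 3
Step 2: |p - c|^2 = 8^2 + (-12)^2 = 208
Step 3: r^2 = 9
Step 4: |p-c| > r so winding number = 0

0
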